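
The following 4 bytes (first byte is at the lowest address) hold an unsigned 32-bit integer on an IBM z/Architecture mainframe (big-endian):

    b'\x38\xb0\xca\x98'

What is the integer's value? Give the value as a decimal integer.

In big-endian order the high byte comes first in memory.
The bytes are already most-significant first: 0x38B0CA98.
0x38B0CA98 = 951110296.

951110296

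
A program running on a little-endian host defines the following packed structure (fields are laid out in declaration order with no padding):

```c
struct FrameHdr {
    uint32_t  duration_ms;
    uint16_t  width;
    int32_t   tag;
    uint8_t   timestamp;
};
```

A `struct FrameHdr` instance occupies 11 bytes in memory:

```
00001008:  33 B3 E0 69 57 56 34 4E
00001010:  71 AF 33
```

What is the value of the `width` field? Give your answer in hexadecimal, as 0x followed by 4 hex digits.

0x5657

`width` follows `duration_ms` (4 bytes), so it starts at byte offset 4 and occupies 2 bytes.
Bytes at offsets 4..5: 57 56.
Little-endian stores the least-significant byte at the lowest address.
Reassemble most-significant byte first: 56 57 → 0x5657.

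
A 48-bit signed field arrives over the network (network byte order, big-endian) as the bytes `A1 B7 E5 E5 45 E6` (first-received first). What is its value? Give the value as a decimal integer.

-103663768615450

Big-endian stores the most-significant byte at the lowest address.
The bytes are already most-significant first: 0xA1B7E5E545E6.
Top bit is set, so as a signed 48-bit value this is 0xA1B7E5E545E6 − 2^48 = -103663768615450.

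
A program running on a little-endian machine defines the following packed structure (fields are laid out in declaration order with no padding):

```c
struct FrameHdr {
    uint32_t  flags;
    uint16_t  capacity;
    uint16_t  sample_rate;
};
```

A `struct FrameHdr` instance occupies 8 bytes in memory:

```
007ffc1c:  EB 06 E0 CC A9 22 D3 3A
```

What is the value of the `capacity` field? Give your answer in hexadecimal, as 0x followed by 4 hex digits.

0x22A9

`capacity` follows `flags` (4 bytes), so it starts at byte offset 4 and occupies 2 bytes.
Bytes at offsets 4..5: A9 22.
Little-endian stores the least-significant byte at the lowest address.
Reassemble most-significant byte first: 22 A9 → 0x22A9.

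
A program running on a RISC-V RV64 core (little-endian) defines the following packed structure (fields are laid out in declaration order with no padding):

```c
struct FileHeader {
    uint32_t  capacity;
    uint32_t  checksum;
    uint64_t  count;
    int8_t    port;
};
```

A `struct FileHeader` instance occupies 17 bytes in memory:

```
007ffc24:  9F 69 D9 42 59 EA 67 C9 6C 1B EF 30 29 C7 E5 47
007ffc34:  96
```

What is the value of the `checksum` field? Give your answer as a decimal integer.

`checksum` follows `capacity` (4 bytes), so it starts at byte offset 4 and occupies 4 bytes.
Bytes at offsets 4..7: 59 EA 67 C9.
Little-endian: lowest address holds the least-significant byte.
Reassemble most-significant byte first: C9 67 EA 59 → 0xC967EA59.
0xC967EA59 = 3379030617.

3379030617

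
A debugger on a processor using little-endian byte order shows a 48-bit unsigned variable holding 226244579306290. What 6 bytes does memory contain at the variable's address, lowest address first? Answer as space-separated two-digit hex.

32 2B C8 AB C4 CD

226244579306290 in hexadecimal, padded to 48 bits, is 0xCDC4ABC82B32.
Split into bytes (most-significant first): CD C4 AB C8 2B 32.
Little-endian: lowest address holds the least-significant byte.
So at ascending addresses the bytes are 32 2B C8 AB C4 CD.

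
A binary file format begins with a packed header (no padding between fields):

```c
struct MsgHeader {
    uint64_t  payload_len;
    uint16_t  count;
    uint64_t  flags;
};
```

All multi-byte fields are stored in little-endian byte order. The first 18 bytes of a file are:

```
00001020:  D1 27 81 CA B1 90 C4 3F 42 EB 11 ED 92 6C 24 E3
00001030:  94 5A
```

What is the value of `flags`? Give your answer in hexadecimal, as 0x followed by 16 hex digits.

`flags` follows `payload_len` (8 B), `count` (2 B), so it starts at offset 8 + 2 = 10 and occupies 8 bytes.
Bytes at offsets 10..17: 11 ED 92 6C 24 E3 94 5A.
Little-endian stores the least-significant byte at the lowest address.
Reassemble most-significant byte first: 5A 94 E3 24 6C 92 ED 11 → 0x5A94E3246C92ED11.

0x5A94E3246C92ED11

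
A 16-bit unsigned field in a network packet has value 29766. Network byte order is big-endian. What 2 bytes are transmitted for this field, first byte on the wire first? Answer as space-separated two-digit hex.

29766 in hexadecimal, padded to 16 bits, is 0x7446.
Split into bytes (most-significant first): 74 46.
Big-endian stores the most-significant byte at the lowest address.
So the memory order matches the most-significant-first order: 74 46.

74 46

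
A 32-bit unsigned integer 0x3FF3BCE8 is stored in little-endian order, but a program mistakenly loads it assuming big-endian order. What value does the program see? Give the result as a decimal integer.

Stored little-endian, the bytes at ascending addresses are E8 BC F3 3F.
Read back as big-endian, the last byte is least significant, giving 0xE8BCF33F.
0xE8BCF33F = 3904697151.

3904697151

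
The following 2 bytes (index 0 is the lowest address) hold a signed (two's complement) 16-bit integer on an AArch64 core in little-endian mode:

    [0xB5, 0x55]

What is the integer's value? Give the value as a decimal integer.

21941

Little-endian: lowest address holds the least-significant byte.
Reassemble most-significant byte first: 55 B5 → 0x55B5.
0x55B5 = 21941.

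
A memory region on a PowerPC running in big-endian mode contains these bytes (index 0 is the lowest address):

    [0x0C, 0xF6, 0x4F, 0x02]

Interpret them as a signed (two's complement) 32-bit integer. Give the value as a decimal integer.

217468674

Big-endian: lowest address holds the most-significant byte.
The bytes are already most-significant first: 0x0CF64F02.
0x0CF64F02 = 217468674.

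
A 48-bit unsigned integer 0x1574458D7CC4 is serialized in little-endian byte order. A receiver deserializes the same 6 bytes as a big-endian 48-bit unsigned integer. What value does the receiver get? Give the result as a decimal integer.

216039225127957

Stored little-endian, the bytes at ascending addresses are C4 7C 8D 45 74 15.
Read back as big-endian, the last byte is least significant, giving 0xC47C8D457415.
0xC47C8D457415 = 216039225127957.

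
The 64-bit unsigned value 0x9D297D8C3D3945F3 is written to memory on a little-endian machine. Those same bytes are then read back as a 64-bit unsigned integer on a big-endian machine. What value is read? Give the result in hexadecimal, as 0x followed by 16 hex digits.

Stored little-endian, the bytes at ascending addresses are F3 45 39 3D 8C 7D 29 9D.
Read back as big-endian, the last byte is least significant, giving 0xF345393D8C7D299D.

0xF345393D8C7D299D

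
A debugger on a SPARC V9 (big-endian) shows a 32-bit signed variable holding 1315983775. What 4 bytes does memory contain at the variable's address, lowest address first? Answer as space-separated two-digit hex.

4E 70 51 9F

1315983775 in hexadecimal, padded to 32 bits, is 0x4E70519F.
Split into bytes (most-significant first): 4E 70 51 9F.
In big-endian order the high byte comes first in memory.
So the memory order matches the most-significant-first order: 4E 70 51 9F.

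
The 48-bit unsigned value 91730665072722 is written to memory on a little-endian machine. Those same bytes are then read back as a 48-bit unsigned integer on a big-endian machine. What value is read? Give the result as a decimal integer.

91730665072722 in 48-bit hexadecimal is 0x536DB5B4E852.
Stored little-endian, the bytes at ascending addresses are 52 E8 B4 B5 6D 53.
Read back as big-endian, the last byte is least significant, giving 0x52E8B4B56D53.
0x52E8B4B56D53 = 91159417679187.

91159417679187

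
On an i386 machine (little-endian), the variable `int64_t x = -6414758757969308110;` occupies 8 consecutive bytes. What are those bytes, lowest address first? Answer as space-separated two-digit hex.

Two's complement of -6414758757969308110 in 64 bits: 6414758757969308110 = 0x5905CD1A809629CE; invert → 0xA6FA32E57F69D631; add 1 → 0xA6FA32E57F69D632.
Split into bytes (most-significant first): A6 FA 32 E5 7F 69 D6 32.
In little-endian order the low byte comes first in memory.
So at ascending addresses the bytes are 32 D6 69 7F E5 32 FA A6.

32 D6 69 7F E5 32 FA A6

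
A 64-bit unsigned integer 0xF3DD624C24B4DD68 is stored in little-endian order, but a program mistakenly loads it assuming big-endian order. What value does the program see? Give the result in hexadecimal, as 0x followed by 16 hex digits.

Stored little-endian, the bytes at ascending addresses are 68 DD B4 24 4C 62 DD F3.
Read back as big-endian, the last byte is least significant, giving 0x68DDB4244C62DDF3.

0x68DDB4244C62DDF3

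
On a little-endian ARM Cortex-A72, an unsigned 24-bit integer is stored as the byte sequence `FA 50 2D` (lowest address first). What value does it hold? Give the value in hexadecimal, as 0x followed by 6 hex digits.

0x2D50FA

Little-endian stores the least-significant byte at the lowest address.
Reassemble most-significant byte first: 2D 50 FA → 0x2D50FA.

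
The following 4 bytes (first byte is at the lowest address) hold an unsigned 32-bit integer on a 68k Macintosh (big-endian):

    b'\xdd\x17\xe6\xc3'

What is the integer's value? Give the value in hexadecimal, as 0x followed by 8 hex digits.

0xDD17E6C3

In big-endian order the high byte comes first in memory.
The bytes are already most-significant first: 0xDD17E6C3.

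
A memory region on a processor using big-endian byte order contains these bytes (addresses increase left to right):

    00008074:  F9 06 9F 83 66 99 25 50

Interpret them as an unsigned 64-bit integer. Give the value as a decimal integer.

17944205152015164752

In big-endian order the high byte comes first in memory.
The bytes are already most-significant first: 0xF9069F8366992550.
0xF9069F8366992550 = 17944205152015164752.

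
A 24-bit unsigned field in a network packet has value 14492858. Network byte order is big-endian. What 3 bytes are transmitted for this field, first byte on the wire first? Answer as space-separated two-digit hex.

14492858 in hexadecimal, padded to 24 bits, is 0xDD24BA.
Split into bytes (most-significant first): DD 24 BA.
Big-endian stores the most-significant byte at the lowest address.
So the memory order matches the most-significant-first order: DD 24 BA.

DD 24 BA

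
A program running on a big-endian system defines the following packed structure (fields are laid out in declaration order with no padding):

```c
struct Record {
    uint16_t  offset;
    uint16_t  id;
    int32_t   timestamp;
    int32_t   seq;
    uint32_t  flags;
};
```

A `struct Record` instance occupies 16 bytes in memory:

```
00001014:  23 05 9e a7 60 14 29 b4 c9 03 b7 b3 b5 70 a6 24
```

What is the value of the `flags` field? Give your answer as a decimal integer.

3044058660

`flags` follows `offset` (2 B), `id` (2 B), `timestamp` (4 B), `seq` (4 B), so it starts at offset 2 + 2 + 4 + 4 = 12 and occupies 4 bytes.
Bytes at offsets 12..15: B5 70 A6 24.
Big-endian: lowest address holds the most-significant byte.
The bytes are already most-significant first: 0xB570A624.
0xB570A624 = 3044058660.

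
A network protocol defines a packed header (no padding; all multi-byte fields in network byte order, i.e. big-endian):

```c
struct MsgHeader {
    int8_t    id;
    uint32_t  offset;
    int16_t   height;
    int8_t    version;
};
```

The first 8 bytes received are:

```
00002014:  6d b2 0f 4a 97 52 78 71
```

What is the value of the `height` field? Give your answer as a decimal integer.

`height` follows `id` (1 B), `offset` (4 B), so it starts at offset 1 + 4 = 5 and occupies 2 bytes.
Bytes at offsets 5..6: 52 78.
Big-endian stores the most-significant byte at the lowest address.
The bytes are already most-significant first: 0x5278.
0x5278 = 21112.

21112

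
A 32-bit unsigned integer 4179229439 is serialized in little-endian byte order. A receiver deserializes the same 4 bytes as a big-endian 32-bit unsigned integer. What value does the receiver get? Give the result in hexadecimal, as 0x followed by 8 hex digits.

0xFFFA19F9

4179229439 in 32-bit hexadecimal is 0xF919FAFF.
Stored little-endian, the bytes at ascending addresses are FF FA 19 F9.
Read back as big-endian, the last byte is least significant, giving 0xFFFA19F9.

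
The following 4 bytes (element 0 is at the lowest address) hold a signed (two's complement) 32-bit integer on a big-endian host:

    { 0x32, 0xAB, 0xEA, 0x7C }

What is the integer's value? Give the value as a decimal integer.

850127484

Big-endian: lowest address holds the most-significant byte.
The bytes are already most-significant first: 0x32ABEA7C.
0x32ABEA7C = 850127484.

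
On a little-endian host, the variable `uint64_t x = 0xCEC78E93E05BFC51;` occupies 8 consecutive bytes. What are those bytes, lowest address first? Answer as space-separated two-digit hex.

51 FC 5B E0 93 8E C7 CE

Split into bytes (most-significant first): CE C7 8E 93 E0 5B FC 51.
Little-endian stores the least-significant byte at the lowest address.
So at ascending addresses the bytes are 51 FC 5B E0 93 8E C7 CE.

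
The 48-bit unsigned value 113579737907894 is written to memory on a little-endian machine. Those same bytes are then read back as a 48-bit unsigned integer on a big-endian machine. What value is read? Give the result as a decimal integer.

200673469090919

113579737907894 in 48-bit hexadecimal is 0x674CD7EE82B6.
Stored little-endian, the bytes at ascending addresses are B6 82 EE D7 4C 67.
Read back as big-endian, the last byte is least significant, giving 0xB682EED74C67.
0xB682EED74C67 = 200673469090919.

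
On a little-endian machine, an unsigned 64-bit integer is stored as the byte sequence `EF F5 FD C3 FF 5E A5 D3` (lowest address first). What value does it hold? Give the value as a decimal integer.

In little-endian order the low byte comes first in memory.
Reassemble most-significant byte first: D3 A5 5E FF C3 FD F5 EF → 0xD3A55EFFC3FDF5EF.
0xD3A55EFFC3FDF5EF = 15250700165757924847.

15250700165757924847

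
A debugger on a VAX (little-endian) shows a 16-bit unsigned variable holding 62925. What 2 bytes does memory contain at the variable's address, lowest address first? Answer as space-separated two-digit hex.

CD F5

62925 in hexadecimal, padded to 16 bits, is 0xF5CD.
Split into bytes (most-significant first): F5 CD.
In little-endian order the low byte comes first in memory.
So at ascending addresses the bytes are CD F5.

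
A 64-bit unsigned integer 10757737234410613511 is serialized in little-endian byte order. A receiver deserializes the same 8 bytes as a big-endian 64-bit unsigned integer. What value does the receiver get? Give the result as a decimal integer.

10757737234410613511 in 64-bit hexadecimal is 0x954B29048C09AB07.
Stored little-endian, the bytes at ascending addresses are 07 AB 09 8C 04 29 4B 95.
Read back as big-endian, the last byte is least significant, giving 0x07AB098C04294B95.
0x07AB098C04294B95 = 552545876252904341.

552545876252904341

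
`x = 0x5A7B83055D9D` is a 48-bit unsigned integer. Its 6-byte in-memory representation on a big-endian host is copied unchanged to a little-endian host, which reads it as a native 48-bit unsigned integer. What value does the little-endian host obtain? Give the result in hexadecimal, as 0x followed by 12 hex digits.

Stored big-endian, the bytes at ascending addresses are 5A 7B 83 05 5D 9D.
Read back as little-endian, the first byte is least significant, giving 0x9D5D05837B5A.

0x9D5D05837B5A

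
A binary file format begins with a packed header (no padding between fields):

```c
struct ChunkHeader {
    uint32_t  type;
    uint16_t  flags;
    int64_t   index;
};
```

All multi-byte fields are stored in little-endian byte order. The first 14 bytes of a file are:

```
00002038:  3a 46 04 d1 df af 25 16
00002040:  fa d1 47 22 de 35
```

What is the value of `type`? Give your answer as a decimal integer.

`type` is the first field, at byte offset 0, occupying 4 bytes.
Bytes at offsets 0..3: 3A 46 04 D1.
Little-endian stores the least-significant byte at the lowest address.
Reassemble most-significant byte first: D1 04 46 3A → 0xD104463A.
0xD104463A = 3506718266.

3506718266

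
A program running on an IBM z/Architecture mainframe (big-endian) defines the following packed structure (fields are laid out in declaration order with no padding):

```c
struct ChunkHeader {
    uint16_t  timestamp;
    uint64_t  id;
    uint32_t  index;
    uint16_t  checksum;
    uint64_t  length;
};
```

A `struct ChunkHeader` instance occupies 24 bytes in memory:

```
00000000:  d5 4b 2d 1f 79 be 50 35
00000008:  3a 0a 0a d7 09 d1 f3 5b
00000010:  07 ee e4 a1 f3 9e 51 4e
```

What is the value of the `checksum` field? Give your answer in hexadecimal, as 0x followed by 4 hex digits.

0xF35B

`checksum` follows `timestamp` (2 B), `id` (8 B), `index` (4 B), so it starts at offset 2 + 8 + 4 = 14 and occupies 2 bytes.
Bytes at offsets 14..15: F3 5B.
Big-endian: lowest address holds the most-significant byte.
The bytes are already most-significant first: 0xF35B.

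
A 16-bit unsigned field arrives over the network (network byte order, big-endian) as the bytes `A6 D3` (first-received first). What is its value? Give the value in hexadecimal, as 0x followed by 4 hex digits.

0xA6D3

In big-endian order the high byte comes first in memory.
The bytes are already most-significant first: 0xA6D3.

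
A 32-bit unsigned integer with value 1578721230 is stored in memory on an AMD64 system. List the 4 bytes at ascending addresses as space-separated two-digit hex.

1578721230 in hexadecimal, padded to 32 bits, is 0x5E195FCE.
Split into bytes (most-significant first): 5E 19 5F CE.
Little-endian stores the least-significant byte at the lowest address.
So at ascending addresses the bytes are CE 5F 19 5E.

CE 5F 19 5E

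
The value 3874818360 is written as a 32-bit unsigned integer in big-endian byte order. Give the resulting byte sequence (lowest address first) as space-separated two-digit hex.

E6 F5 09 38

3874818360 in hexadecimal, padded to 32 bits, is 0xE6F50938.
Split into bytes (most-significant first): E6 F5 09 38.
Big-endian: lowest address holds the most-significant byte.
So the memory order matches the most-significant-first order: E6 F5 09 38.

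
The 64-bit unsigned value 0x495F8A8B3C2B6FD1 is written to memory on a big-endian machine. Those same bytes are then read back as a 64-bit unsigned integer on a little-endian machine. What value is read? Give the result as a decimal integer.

15091328415380954953

Stored big-endian, the bytes at ascending addresses are 49 5F 8A 8B 3C 2B 6F D1.
Read back as little-endian, the first byte is least significant, giving 0xD16F2B3C8B8A5F49.
0xD16F2B3C8B8A5F49 = 15091328415380954953.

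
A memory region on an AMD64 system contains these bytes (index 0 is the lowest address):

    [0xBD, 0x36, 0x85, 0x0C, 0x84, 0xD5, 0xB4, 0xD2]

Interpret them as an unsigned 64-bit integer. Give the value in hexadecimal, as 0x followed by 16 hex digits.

In little-endian order the low byte comes first in memory.
Reassemble most-significant byte first: D2 B4 D5 84 0C 85 36 BD → 0xD2B4D5840C8536BD.

0xD2B4D5840C8536BD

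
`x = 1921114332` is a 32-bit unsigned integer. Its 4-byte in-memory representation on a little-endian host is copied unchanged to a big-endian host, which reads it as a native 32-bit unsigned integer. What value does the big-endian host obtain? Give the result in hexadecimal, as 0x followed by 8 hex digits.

0xDCE08172

1921114332 in 32-bit hexadecimal is 0x7281E0DC.
Stored little-endian, the bytes at ascending addresses are DC E0 81 72.
Read back as big-endian, the last byte is least significant, giving 0xDCE08172.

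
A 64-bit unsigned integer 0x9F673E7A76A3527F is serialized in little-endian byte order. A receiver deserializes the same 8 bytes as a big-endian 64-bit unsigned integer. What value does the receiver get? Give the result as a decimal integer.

Stored little-endian, the bytes at ascending addresses are 7F 52 A3 76 7A 3E 67 9F.
Read back as big-endian, the last byte is least significant, giving 0x7F52A3767A3E679F.
0x7F52A3767A3E679F = 9174575120159500191.

9174575120159500191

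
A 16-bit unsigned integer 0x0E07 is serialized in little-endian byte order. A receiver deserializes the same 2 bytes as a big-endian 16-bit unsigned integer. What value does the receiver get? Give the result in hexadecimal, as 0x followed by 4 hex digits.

Stored little-endian, the bytes at ascending addresses are 07 0E.
Read back as big-endian, the last byte is least significant, giving 0x070E.

0x070E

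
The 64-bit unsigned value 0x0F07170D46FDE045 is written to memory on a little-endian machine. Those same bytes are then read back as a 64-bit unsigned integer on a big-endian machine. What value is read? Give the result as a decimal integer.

5035302860709365519

Stored little-endian, the bytes at ascending addresses are 45 E0 FD 46 0D 17 07 0F.
Read back as big-endian, the last byte is least significant, giving 0x45E0FD460D17070F.
0x45E0FD460D17070F = 5035302860709365519.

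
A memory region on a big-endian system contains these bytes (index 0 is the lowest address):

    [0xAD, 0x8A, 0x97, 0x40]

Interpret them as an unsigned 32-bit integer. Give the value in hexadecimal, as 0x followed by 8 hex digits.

0xAD8A9740

Big-endian stores the most-significant byte at the lowest address.
The bytes are already most-significant first: 0xAD8A9740.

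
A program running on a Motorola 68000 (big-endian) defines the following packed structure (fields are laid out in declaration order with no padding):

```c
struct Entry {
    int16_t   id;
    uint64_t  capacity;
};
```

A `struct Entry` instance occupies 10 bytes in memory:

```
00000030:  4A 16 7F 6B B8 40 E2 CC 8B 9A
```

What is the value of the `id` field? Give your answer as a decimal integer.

18966

`id` is the first field, at byte offset 0, occupying 2 bytes.
Bytes at offsets 0..1: 4A 16.
Big-endian stores the most-significant byte at the lowest address.
The bytes are already most-significant first: 0x4A16.
0x4A16 = 18966.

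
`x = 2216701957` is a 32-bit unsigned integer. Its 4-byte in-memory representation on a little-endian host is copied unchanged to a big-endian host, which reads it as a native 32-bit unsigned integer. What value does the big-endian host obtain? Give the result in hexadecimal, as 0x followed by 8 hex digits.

0x05302084

2216701957 in 32-bit hexadecimal is 0x84203005.
Stored little-endian, the bytes at ascending addresses are 05 30 20 84.
Read back as big-endian, the last byte is least significant, giving 0x05302084.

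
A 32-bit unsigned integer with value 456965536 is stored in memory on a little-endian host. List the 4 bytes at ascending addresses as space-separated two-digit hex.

456965536 in hexadecimal, padded to 32 bits, is 0x1B3CBDA0.
Split into bytes (most-significant first): 1B 3C BD A0.
Little-endian: lowest address holds the least-significant byte.
So at ascending addresses the bytes are A0 BD 3C 1B.

A0 BD 3C 1B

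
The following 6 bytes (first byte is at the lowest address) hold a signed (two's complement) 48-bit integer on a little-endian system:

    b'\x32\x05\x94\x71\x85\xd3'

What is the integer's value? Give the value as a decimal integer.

Little-endian stores the least-significant byte at the lowest address.
Reassemble most-significant byte first: D3 85 71 94 05 32 → 0xD38571940532.
Top bit is set, so as a signed 48-bit value this is 0xD38571940532 − 2^48 = -48904887073486.

-48904887073486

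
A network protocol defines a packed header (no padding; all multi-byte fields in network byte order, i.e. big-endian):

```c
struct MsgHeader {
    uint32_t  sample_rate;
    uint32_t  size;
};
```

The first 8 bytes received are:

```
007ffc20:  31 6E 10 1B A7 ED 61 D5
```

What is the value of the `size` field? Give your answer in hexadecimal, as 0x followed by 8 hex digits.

0xA7ED61D5

`size` follows `sample_rate` (4 bytes), so it starts at byte offset 4 and occupies 4 bytes.
Bytes at offsets 4..7: A7 ED 61 D5.
Big-endian: lowest address holds the most-significant byte.
The bytes are already most-significant first: 0xA7ED61D5.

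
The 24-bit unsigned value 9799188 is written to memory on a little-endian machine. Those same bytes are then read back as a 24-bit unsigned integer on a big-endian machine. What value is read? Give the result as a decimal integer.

1345173

9799188 in 24-bit hexadecimal is 0x958614.
Stored little-endian, the bytes at ascending addresses are 14 86 95.
Read back as big-endian, the last byte is least significant, giving 0x148695.
0x148695 = 1345173.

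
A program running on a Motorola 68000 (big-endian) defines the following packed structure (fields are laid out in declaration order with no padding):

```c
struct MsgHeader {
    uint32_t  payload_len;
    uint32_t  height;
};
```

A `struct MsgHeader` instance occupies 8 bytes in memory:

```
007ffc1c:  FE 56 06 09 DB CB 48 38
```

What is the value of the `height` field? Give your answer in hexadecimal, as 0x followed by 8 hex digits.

0xDBCB4838

`height` follows `payload_len` (4 bytes), so it starts at byte offset 4 and occupies 4 bytes.
Bytes at offsets 4..7: DB CB 48 38.
In big-endian order the high byte comes first in memory.
The bytes are already most-significant first: 0xDBCB4838.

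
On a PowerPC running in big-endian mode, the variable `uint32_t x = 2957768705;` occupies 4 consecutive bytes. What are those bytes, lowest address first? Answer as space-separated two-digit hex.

B0 4B F8 01

2957768705 in hexadecimal, padded to 32 bits, is 0xB04BF801.
Split into bytes (most-significant first): B0 4B F8 01.
Big-endian: lowest address holds the most-significant byte.
So the memory order matches the most-significant-first order: B0 4B F8 01.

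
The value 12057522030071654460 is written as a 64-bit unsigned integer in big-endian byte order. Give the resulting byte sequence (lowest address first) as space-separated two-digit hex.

12057522030071654460 in hexadecimal, padded to 64 bits, is 0xA754EC6721DE283C.
Split into bytes (most-significant first): A7 54 EC 67 21 DE 28 3C.
In big-endian order the high byte comes first in memory.
So the memory order matches the most-significant-first order: A7 54 EC 67 21 DE 28 3C.

A7 54 EC 67 21 DE 28 3C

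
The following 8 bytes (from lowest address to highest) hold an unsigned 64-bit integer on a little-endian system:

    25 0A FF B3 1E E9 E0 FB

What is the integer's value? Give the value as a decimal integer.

18149762816381225509

Little-endian: lowest address holds the least-significant byte.
Reassemble most-significant byte first: FB E0 E9 1E B3 FF 0A 25 → 0xFBE0E91EB3FF0A25.
0xFBE0E91EB3FF0A25 = 18149762816381225509.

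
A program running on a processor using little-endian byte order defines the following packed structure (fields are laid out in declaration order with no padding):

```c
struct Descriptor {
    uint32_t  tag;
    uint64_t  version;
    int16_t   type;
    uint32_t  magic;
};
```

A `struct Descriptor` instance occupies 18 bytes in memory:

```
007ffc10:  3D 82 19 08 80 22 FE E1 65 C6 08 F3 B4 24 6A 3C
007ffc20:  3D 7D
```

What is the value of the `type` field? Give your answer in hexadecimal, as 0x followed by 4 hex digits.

0x24B4

`type` follows `tag` (4 B), `version` (8 B), so it starts at offset 4 + 8 = 12 and occupies 2 bytes.
Bytes at offsets 12..13: B4 24.
Little-endian: lowest address holds the least-significant byte.
Reassemble most-significant byte first: 24 B4 → 0x24B4.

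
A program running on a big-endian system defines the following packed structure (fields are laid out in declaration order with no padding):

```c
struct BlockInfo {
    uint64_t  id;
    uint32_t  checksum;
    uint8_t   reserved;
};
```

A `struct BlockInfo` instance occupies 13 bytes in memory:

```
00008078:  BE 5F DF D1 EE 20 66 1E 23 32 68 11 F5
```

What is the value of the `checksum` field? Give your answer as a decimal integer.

590506001

`checksum` follows `id` (8 bytes), so it starts at byte offset 8 and occupies 4 bytes.
Bytes at offsets 8..11: 23 32 68 11.
Big-endian stores the most-significant byte at the lowest address.
The bytes are already most-significant first: 0x23326811.
0x23326811 = 590506001.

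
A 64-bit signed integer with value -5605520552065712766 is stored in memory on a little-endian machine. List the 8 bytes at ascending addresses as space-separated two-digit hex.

Two's complement of -5605520552065712766 in 64 bits: 5605520552065712766 = 0x4DCACF3E2707427E; invert → 0xB23530C1D8F8BD81; add 1 → 0xB23530C1D8F8BD82.
Split into bytes (most-significant first): B2 35 30 C1 D8 F8 BD 82.
Little-endian stores the least-significant byte at the lowest address.
So at ascending addresses the bytes are 82 BD F8 D8 C1 30 35 B2.

82 BD F8 D8 C1 30 35 B2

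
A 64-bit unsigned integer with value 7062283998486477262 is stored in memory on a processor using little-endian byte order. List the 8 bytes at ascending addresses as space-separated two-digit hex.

CE 39 B6 08 E1 45 02 62

7062283998486477262 in hexadecimal, padded to 64 bits, is 0x620245E108B639CE.
Split into bytes (most-significant first): 62 02 45 E1 08 B6 39 CE.
In little-endian order the low byte comes first in memory.
So at ascending addresses the bytes are CE 39 B6 08 E1 45 02 62.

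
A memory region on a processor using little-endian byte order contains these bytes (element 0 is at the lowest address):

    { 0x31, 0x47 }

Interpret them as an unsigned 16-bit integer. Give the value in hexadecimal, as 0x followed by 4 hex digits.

0x4731

Little-endian: lowest address holds the least-significant byte.
Reassemble most-significant byte first: 47 31 → 0x4731.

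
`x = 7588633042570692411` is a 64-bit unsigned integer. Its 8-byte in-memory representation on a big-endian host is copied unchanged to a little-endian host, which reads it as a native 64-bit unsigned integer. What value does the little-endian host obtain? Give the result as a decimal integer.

7588633042570692411 in 64-bit hexadecimal is 0x69503D8BC137C73B.
Stored big-endian, the bytes at ascending addresses are 69 50 3D 8B C1 37 C7 3B.
Read back as little-endian, the first byte is least significant, giving 0x3BC737C18B3D5069.
0x3BC737C18B3D5069 = 4307472873007435881.

4307472873007435881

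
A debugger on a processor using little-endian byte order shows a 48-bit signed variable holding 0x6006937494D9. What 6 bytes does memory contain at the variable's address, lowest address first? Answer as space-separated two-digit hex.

Split into bytes (most-significant first): 60 06 93 74 94 D9.
Little-endian stores the least-significant byte at the lowest address.
So at ascending addresses the bytes are D9 94 74 93 06 60.

D9 94 74 93 06 60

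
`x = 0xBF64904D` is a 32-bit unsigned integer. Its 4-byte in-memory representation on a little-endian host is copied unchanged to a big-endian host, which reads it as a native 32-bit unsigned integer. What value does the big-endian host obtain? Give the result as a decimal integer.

1301308607

Stored little-endian, the bytes at ascending addresses are 4D 90 64 BF.
Read back as big-endian, the last byte is least significant, giving 0x4D9064BF.
0x4D9064BF = 1301308607.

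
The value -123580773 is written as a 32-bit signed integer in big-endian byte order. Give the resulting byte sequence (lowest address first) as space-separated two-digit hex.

Two's complement of -123580773 in 32 bits: 123580773 = 0x075DB165; invert → 0xF8A24E9A; add 1 → 0xF8A24E9B.
Split into bytes (most-significant first): F8 A2 4E 9B.
In big-endian order the high byte comes first in memory.
So the memory order matches the most-significant-first order: F8 A2 4E 9B.

F8 A2 4E 9B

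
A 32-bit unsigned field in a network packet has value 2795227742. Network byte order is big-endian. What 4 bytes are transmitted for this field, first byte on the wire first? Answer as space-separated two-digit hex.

A6 9B CA 5E

2795227742 in hexadecimal, padded to 32 bits, is 0xA69BCA5E.
Split into bytes (most-significant first): A6 9B CA 5E.
Big-endian: lowest address holds the most-significant byte.
So the memory order matches the most-significant-first order: A6 9B CA 5E.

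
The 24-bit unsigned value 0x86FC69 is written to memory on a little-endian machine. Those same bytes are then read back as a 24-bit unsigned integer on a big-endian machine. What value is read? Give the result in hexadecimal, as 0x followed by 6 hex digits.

Stored little-endian, the bytes at ascending addresses are 69 FC 86.
Read back as big-endian, the last byte is least significant, giving 0x69FC86.

0x69FC86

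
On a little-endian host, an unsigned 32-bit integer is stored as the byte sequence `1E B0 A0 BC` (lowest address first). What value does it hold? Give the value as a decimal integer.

3164647454

Little-endian: lowest address holds the least-significant byte.
Reassemble most-significant byte first: BC A0 B0 1E → 0xBCA0B01E.
0xBCA0B01E = 3164647454.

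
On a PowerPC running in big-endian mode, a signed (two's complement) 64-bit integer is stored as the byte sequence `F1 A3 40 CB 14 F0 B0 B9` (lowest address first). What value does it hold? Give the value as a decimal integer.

-1034912248391225159

Big-endian: lowest address holds the most-significant byte.
The bytes are already most-significant first: 0xF1A340CB14F0B0B9.
Top bit is set, so as a signed 64-bit value this is 0xF1A340CB14F0B0B9 − 2^64 = -1034912248391225159.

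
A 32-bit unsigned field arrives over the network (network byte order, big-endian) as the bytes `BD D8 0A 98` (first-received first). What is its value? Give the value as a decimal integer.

3185052312

In big-endian order the high byte comes first in memory.
The bytes are already most-significant first: 0xBDD80A98.
0xBDD80A98 = 3185052312.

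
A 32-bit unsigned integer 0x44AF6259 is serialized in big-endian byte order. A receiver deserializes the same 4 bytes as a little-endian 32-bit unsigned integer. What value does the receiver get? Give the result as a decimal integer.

1499639620

Stored big-endian, the bytes at ascending addresses are 44 AF 62 59.
Read back as little-endian, the first byte is least significant, giving 0x5962AF44.
0x5962AF44 = 1499639620.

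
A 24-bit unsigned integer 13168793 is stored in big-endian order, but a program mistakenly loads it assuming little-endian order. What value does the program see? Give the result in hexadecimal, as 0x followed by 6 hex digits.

0x99F0C8

13168793 in 24-bit hexadecimal is 0xC8F099.
Stored big-endian, the bytes at ascending addresses are C8 F0 99.
Read back as little-endian, the first byte is least significant, giving 0x99F0C8.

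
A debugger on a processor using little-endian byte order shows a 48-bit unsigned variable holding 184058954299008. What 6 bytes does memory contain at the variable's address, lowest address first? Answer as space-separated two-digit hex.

184058954299008 in hexadecimal, padded to 48 bits, is 0xA7669096B680.
Split into bytes (most-significant first): A7 66 90 96 B6 80.
Little-endian stores the least-significant byte at the lowest address.
So at ascending addresses the bytes are 80 B6 96 90 66 A7.

80 B6 96 90 66 A7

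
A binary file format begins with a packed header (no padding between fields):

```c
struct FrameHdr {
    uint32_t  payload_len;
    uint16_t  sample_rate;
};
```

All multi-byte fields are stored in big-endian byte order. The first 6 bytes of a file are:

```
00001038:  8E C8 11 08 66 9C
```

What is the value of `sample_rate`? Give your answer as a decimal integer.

`sample_rate` follows `payload_len` (4 bytes), so it starts at byte offset 4 and occupies 2 bytes.
Bytes at offsets 4..5: 66 9C.
In big-endian order the high byte comes first in memory.
The bytes are already most-significant first: 0x669C.
0x669C = 26268.

26268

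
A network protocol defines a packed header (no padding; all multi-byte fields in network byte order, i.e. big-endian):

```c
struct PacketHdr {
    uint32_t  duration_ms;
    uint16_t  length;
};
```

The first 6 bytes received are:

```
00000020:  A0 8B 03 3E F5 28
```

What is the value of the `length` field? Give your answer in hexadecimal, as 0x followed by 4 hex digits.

`length` follows `duration_ms` (4 bytes), so it starts at byte offset 4 and occupies 2 bytes.
Bytes at offsets 4..5: F5 28.
Big-endian: lowest address holds the most-significant byte.
The bytes are already most-significant first: 0xF528.

0xF528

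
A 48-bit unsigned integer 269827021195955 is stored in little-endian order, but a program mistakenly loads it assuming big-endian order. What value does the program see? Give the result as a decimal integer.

197683385952245

269827021195955 in 48-bit hexadecimal is 0xF567FFBFCAB3.
Stored little-endian, the bytes at ascending addresses are B3 CA BF FF 67 F5.
Read back as big-endian, the last byte is least significant, giving 0xB3CABFFF67F5.
0xB3CABFFF67F5 = 197683385952245.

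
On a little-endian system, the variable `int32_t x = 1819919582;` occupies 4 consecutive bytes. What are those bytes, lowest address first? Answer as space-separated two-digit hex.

DE C4 79 6C

1819919582 in hexadecimal, padded to 32 bits, is 0x6C79C4DE.
Split into bytes (most-significant first): 6C 79 C4 DE.
Little-endian: lowest address holds the least-significant byte.
So at ascending addresses the bytes are DE C4 79 6C.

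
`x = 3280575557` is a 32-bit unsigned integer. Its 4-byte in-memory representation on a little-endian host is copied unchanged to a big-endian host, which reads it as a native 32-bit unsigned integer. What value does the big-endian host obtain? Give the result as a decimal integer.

3280575557 in 32-bit hexadecimal is 0xC3899C45.
Stored little-endian, the bytes at ascending addresses are 45 9C 89 C3.
Read back as big-endian, the last byte is least significant, giving 0x459C89C3.
0x459C89C3 = 1167886787.

1167886787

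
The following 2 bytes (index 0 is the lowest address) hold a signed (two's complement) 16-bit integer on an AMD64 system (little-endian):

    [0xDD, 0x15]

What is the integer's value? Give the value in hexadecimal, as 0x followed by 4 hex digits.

0x15DD

Little-endian: lowest address holds the least-significant byte.
Reassemble most-significant byte first: 15 DD → 0x15DD.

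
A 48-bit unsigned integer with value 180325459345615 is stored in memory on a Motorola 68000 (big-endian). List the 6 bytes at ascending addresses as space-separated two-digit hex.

A4 01 4A F2 C0 CF

180325459345615 in hexadecimal, padded to 48 bits, is 0xA4014AF2C0CF.
Split into bytes (most-significant first): A4 01 4A F2 C0 CF.
Big-endian: lowest address holds the most-significant byte.
So the memory order matches the most-significant-first order: A4 01 4A F2 C0 CF.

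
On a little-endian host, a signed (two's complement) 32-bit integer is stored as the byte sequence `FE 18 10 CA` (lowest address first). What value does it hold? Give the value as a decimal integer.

Little-endian: lowest address holds the least-significant byte.
Reassemble most-significant byte first: CA 10 18 FE → 0xCA1018FE.
Top bit is set, so as a signed 32-bit value this is 0xCA1018FE − 2^32 = -904914690.

-904914690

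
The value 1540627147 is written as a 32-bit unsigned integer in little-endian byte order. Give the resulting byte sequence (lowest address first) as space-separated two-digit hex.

CB 1A D4 5B

1540627147 in hexadecimal, padded to 32 bits, is 0x5BD41ACB.
Split into bytes (most-significant first): 5B D4 1A CB.
In little-endian order the low byte comes first in memory.
So at ascending addresses the bytes are CB 1A D4 5B.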